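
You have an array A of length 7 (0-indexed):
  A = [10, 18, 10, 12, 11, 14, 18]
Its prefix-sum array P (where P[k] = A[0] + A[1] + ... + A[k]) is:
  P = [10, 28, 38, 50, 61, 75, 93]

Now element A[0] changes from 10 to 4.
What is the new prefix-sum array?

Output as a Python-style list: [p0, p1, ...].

Change: A[0] 10 -> 4, delta = -6
P[k] for k < 0: unchanged (A[0] not included)
P[k] for k >= 0: shift by delta = -6
  P[0] = 10 + -6 = 4
  P[1] = 28 + -6 = 22
  P[2] = 38 + -6 = 32
  P[3] = 50 + -6 = 44
  P[4] = 61 + -6 = 55
  P[5] = 75 + -6 = 69
  P[6] = 93 + -6 = 87

Answer: [4, 22, 32, 44, 55, 69, 87]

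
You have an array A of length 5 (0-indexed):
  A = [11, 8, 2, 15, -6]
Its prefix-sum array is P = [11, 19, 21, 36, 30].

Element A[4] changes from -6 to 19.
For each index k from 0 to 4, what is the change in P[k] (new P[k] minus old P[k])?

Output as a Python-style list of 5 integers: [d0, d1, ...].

Answer: [0, 0, 0, 0, 25]

Derivation:
Element change: A[4] -6 -> 19, delta = 25
For k < 4: P[k] unchanged, delta_P[k] = 0
For k >= 4: P[k] shifts by exactly 25
Delta array: [0, 0, 0, 0, 25]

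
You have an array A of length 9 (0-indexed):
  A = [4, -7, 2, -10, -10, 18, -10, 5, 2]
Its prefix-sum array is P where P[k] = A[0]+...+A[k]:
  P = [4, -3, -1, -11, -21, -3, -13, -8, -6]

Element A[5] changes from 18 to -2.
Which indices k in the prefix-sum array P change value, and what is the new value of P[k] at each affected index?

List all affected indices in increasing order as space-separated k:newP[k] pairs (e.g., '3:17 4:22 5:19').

Answer: 5:-23 6:-33 7:-28 8:-26

Derivation:
P[k] = A[0] + ... + A[k]
P[k] includes A[5] iff k >= 5
Affected indices: 5, 6, ..., 8; delta = -20
  P[5]: -3 + -20 = -23
  P[6]: -13 + -20 = -33
  P[7]: -8 + -20 = -28
  P[8]: -6 + -20 = -26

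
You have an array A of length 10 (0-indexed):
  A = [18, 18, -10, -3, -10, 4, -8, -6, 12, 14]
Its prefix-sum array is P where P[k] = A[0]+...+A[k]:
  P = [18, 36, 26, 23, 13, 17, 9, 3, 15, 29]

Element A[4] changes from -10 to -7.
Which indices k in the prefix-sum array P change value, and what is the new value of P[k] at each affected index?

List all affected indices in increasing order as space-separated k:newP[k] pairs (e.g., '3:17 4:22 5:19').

P[k] = A[0] + ... + A[k]
P[k] includes A[4] iff k >= 4
Affected indices: 4, 5, ..., 9; delta = 3
  P[4]: 13 + 3 = 16
  P[5]: 17 + 3 = 20
  P[6]: 9 + 3 = 12
  P[7]: 3 + 3 = 6
  P[8]: 15 + 3 = 18
  P[9]: 29 + 3 = 32

Answer: 4:16 5:20 6:12 7:6 8:18 9:32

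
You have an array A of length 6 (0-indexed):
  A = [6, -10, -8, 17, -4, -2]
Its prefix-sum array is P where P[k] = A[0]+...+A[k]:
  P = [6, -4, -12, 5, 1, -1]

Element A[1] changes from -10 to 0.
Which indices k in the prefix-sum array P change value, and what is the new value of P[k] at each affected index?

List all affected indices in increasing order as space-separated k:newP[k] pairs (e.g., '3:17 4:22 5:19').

P[k] = A[0] + ... + A[k]
P[k] includes A[1] iff k >= 1
Affected indices: 1, 2, ..., 5; delta = 10
  P[1]: -4 + 10 = 6
  P[2]: -12 + 10 = -2
  P[3]: 5 + 10 = 15
  P[4]: 1 + 10 = 11
  P[5]: -1 + 10 = 9

Answer: 1:6 2:-2 3:15 4:11 5:9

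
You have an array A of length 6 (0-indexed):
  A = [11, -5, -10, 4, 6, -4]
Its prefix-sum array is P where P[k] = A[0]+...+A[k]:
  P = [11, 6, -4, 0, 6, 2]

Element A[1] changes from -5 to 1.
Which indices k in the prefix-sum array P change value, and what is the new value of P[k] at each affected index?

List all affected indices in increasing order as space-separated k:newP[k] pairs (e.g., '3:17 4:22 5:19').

Answer: 1:12 2:2 3:6 4:12 5:8

Derivation:
P[k] = A[0] + ... + A[k]
P[k] includes A[1] iff k >= 1
Affected indices: 1, 2, ..., 5; delta = 6
  P[1]: 6 + 6 = 12
  P[2]: -4 + 6 = 2
  P[3]: 0 + 6 = 6
  P[4]: 6 + 6 = 12
  P[5]: 2 + 6 = 8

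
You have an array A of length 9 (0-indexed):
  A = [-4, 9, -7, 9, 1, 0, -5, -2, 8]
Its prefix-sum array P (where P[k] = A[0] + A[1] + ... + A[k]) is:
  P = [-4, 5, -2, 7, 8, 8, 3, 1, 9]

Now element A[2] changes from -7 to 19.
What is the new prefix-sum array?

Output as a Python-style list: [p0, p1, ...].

Change: A[2] -7 -> 19, delta = 26
P[k] for k < 2: unchanged (A[2] not included)
P[k] for k >= 2: shift by delta = 26
  P[0] = -4 + 0 = -4
  P[1] = 5 + 0 = 5
  P[2] = -2 + 26 = 24
  P[3] = 7 + 26 = 33
  P[4] = 8 + 26 = 34
  P[5] = 8 + 26 = 34
  P[6] = 3 + 26 = 29
  P[7] = 1 + 26 = 27
  P[8] = 9 + 26 = 35

Answer: [-4, 5, 24, 33, 34, 34, 29, 27, 35]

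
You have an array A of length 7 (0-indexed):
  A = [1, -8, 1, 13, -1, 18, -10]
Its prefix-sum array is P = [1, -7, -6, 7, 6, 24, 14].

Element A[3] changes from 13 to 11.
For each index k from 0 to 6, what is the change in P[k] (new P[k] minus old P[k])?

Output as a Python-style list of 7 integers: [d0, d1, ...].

Answer: [0, 0, 0, -2, -2, -2, -2]

Derivation:
Element change: A[3] 13 -> 11, delta = -2
For k < 3: P[k] unchanged, delta_P[k] = 0
For k >= 3: P[k] shifts by exactly -2
Delta array: [0, 0, 0, -2, -2, -2, -2]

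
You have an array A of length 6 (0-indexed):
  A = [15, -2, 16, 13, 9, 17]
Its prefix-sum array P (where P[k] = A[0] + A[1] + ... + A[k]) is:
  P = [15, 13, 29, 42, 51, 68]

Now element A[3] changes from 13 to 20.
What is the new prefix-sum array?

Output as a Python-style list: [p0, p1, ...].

Answer: [15, 13, 29, 49, 58, 75]

Derivation:
Change: A[3] 13 -> 20, delta = 7
P[k] for k < 3: unchanged (A[3] not included)
P[k] for k >= 3: shift by delta = 7
  P[0] = 15 + 0 = 15
  P[1] = 13 + 0 = 13
  P[2] = 29 + 0 = 29
  P[3] = 42 + 7 = 49
  P[4] = 51 + 7 = 58
  P[5] = 68 + 7 = 75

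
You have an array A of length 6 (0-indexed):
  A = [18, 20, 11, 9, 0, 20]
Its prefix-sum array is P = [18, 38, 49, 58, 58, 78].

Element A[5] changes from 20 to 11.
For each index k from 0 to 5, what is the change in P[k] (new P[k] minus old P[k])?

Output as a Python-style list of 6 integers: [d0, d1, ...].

Answer: [0, 0, 0, 0, 0, -9]

Derivation:
Element change: A[5] 20 -> 11, delta = -9
For k < 5: P[k] unchanged, delta_P[k] = 0
For k >= 5: P[k] shifts by exactly -9
Delta array: [0, 0, 0, 0, 0, -9]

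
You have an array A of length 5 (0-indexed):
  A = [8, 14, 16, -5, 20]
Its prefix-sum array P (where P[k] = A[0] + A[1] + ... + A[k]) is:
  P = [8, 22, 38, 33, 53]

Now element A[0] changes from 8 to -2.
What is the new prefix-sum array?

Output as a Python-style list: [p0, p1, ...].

Change: A[0] 8 -> -2, delta = -10
P[k] for k < 0: unchanged (A[0] not included)
P[k] for k >= 0: shift by delta = -10
  P[0] = 8 + -10 = -2
  P[1] = 22 + -10 = 12
  P[2] = 38 + -10 = 28
  P[3] = 33 + -10 = 23
  P[4] = 53 + -10 = 43

Answer: [-2, 12, 28, 23, 43]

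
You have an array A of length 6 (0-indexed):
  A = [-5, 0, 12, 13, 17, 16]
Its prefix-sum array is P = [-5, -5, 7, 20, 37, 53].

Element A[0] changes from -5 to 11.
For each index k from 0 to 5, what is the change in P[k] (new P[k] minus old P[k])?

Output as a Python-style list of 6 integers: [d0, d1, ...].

Element change: A[0] -5 -> 11, delta = 16
For k < 0: P[k] unchanged, delta_P[k] = 0
For k >= 0: P[k] shifts by exactly 16
Delta array: [16, 16, 16, 16, 16, 16]

Answer: [16, 16, 16, 16, 16, 16]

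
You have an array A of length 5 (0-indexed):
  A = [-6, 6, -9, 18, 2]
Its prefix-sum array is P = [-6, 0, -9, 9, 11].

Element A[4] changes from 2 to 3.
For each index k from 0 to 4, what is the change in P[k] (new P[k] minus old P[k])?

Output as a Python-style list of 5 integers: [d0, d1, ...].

Answer: [0, 0, 0, 0, 1]

Derivation:
Element change: A[4] 2 -> 3, delta = 1
For k < 4: P[k] unchanged, delta_P[k] = 0
For k >= 4: P[k] shifts by exactly 1
Delta array: [0, 0, 0, 0, 1]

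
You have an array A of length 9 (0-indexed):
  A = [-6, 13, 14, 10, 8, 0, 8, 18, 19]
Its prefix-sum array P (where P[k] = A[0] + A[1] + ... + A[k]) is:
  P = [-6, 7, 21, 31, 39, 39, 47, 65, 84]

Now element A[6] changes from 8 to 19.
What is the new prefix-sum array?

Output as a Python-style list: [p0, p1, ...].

Change: A[6] 8 -> 19, delta = 11
P[k] for k < 6: unchanged (A[6] not included)
P[k] for k >= 6: shift by delta = 11
  P[0] = -6 + 0 = -6
  P[1] = 7 + 0 = 7
  P[2] = 21 + 0 = 21
  P[3] = 31 + 0 = 31
  P[4] = 39 + 0 = 39
  P[5] = 39 + 0 = 39
  P[6] = 47 + 11 = 58
  P[7] = 65 + 11 = 76
  P[8] = 84 + 11 = 95

Answer: [-6, 7, 21, 31, 39, 39, 58, 76, 95]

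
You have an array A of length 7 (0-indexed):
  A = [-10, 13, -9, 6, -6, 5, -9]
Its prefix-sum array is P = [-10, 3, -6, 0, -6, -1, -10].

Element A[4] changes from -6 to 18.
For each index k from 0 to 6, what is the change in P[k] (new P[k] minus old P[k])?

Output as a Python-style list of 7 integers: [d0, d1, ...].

Answer: [0, 0, 0, 0, 24, 24, 24]

Derivation:
Element change: A[4] -6 -> 18, delta = 24
For k < 4: P[k] unchanged, delta_P[k] = 0
For k >= 4: P[k] shifts by exactly 24
Delta array: [0, 0, 0, 0, 24, 24, 24]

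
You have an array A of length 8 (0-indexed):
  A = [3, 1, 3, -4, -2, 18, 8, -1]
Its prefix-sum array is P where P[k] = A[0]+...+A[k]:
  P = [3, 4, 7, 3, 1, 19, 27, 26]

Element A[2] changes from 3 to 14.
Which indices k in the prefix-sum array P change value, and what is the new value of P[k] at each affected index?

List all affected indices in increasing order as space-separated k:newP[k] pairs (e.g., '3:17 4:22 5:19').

P[k] = A[0] + ... + A[k]
P[k] includes A[2] iff k >= 2
Affected indices: 2, 3, ..., 7; delta = 11
  P[2]: 7 + 11 = 18
  P[3]: 3 + 11 = 14
  P[4]: 1 + 11 = 12
  P[5]: 19 + 11 = 30
  P[6]: 27 + 11 = 38
  P[7]: 26 + 11 = 37

Answer: 2:18 3:14 4:12 5:30 6:38 7:37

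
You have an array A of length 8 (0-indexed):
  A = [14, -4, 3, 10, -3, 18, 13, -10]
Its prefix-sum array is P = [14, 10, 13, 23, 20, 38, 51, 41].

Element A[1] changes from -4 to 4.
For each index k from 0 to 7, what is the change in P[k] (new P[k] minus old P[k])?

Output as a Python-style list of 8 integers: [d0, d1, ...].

Element change: A[1] -4 -> 4, delta = 8
For k < 1: P[k] unchanged, delta_P[k] = 0
For k >= 1: P[k] shifts by exactly 8
Delta array: [0, 8, 8, 8, 8, 8, 8, 8]

Answer: [0, 8, 8, 8, 8, 8, 8, 8]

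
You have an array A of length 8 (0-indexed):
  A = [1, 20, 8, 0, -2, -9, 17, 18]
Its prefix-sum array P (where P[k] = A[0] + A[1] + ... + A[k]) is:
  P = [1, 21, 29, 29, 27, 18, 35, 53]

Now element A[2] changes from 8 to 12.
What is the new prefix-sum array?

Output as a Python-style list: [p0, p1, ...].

Change: A[2] 8 -> 12, delta = 4
P[k] for k < 2: unchanged (A[2] not included)
P[k] for k >= 2: shift by delta = 4
  P[0] = 1 + 0 = 1
  P[1] = 21 + 0 = 21
  P[2] = 29 + 4 = 33
  P[3] = 29 + 4 = 33
  P[4] = 27 + 4 = 31
  P[5] = 18 + 4 = 22
  P[6] = 35 + 4 = 39
  P[7] = 53 + 4 = 57

Answer: [1, 21, 33, 33, 31, 22, 39, 57]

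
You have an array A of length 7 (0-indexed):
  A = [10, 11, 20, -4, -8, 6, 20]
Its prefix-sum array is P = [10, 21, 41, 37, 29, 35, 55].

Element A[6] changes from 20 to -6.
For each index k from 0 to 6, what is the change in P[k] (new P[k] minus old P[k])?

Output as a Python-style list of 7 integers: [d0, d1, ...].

Element change: A[6] 20 -> -6, delta = -26
For k < 6: P[k] unchanged, delta_P[k] = 0
For k >= 6: P[k] shifts by exactly -26
Delta array: [0, 0, 0, 0, 0, 0, -26]

Answer: [0, 0, 0, 0, 0, 0, -26]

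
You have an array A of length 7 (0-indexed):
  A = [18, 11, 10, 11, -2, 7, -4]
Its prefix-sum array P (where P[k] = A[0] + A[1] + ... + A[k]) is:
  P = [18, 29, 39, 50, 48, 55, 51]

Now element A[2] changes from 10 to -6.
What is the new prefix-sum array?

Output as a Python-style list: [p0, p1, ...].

Answer: [18, 29, 23, 34, 32, 39, 35]

Derivation:
Change: A[2] 10 -> -6, delta = -16
P[k] for k < 2: unchanged (A[2] not included)
P[k] for k >= 2: shift by delta = -16
  P[0] = 18 + 0 = 18
  P[1] = 29 + 0 = 29
  P[2] = 39 + -16 = 23
  P[3] = 50 + -16 = 34
  P[4] = 48 + -16 = 32
  P[5] = 55 + -16 = 39
  P[6] = 51 + -16 = 35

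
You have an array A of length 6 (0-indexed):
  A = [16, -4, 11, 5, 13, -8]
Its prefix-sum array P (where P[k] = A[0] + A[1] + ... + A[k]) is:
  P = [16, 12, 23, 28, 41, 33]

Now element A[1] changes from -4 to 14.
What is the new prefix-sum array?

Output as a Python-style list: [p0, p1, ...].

Change: A[1] -4 -> 14, delta = 18
P[k] for k < 1: unchanged (A[1] not included)
P[k] for k >= 1: shift by delta = 18
  P[0] = 16 + 0 = 16
  P[1] = 12 + 18 = 30
  P[2] = 23 + 18 = 41
  P[3] = 28 + 18 = 46
  P[4] = 41 + 18 = 59
  P[5] = 33 + 18 = 51

Answer: [16, 30, 41, 46, 59, 51]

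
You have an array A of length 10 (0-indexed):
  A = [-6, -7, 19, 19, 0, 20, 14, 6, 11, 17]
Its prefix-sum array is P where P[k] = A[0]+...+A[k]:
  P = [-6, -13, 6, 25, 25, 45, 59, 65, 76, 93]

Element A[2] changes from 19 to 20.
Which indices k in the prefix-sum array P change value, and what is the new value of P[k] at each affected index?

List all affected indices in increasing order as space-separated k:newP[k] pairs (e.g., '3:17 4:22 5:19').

Answer: 2:7 3:26 4:26 5:46 6:60 7:66 8:77 9:94

Derivation:
P[k] = A[0] + ... + A[k]
P[k] includes A[2] iff k >= 2
Affected indices: 2, 3, ..., 9; delta = 1
  P[2]: 6 + 1 = 7
  P[3]: 25 + 1 = 26
  P[4]: 25 + 1 = 26
  P[5]: 45 + 1 = 46
  P[6]: 59 + 1 = 60
  P[7]: 65 + 1 = 66
  P[8]: 76 + 1 = 77
  P[9]: 93 + 1 = 94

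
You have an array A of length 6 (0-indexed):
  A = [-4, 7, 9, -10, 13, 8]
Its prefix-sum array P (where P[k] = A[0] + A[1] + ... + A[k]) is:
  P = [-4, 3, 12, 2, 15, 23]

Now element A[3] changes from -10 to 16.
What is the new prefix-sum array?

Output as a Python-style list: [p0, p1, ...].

Change: A[3] -10 -> 16, delta = 26
P[k] for k < 3: unchanged (A[3] not included)
P[k] for k >= 3: shift by delta = 26
  P[0] = -4 + 0 = -4
  P[1] = 3 + 0 = 3
  P[2] = 12 + 0 = 12
  P[3] = 2 + 26 = 28
  P[4] = 15 + 26 = 41
  P[5] = 23 + 26 = 49

Answer: [-4, 3, 12, 28, 41, 49]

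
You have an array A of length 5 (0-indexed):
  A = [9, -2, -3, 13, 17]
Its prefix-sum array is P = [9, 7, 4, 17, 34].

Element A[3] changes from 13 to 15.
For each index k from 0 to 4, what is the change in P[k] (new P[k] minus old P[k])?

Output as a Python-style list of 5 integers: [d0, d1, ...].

Answer: [0, 0, 0, 2, 2]

Derivation:
Element change: A[3] 13 -> 15, delta = 2
For k < 3: P[k] unchanged, delta_P[k] = 0
For k >= 3: P[k] shifts by exactly 2
Delta array: [0, 0, 0, 2, 2]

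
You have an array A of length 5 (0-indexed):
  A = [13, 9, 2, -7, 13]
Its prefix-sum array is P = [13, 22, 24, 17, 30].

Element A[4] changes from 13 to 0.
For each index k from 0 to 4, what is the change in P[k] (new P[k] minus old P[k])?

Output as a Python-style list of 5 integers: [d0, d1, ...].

Element change: A[4] 13 -> 0, delta = -13
For k < 4: P[k] unchanged, delta_P[k] = 0
For k >= 4: P[k] shifts by exactly -13
Delta array: [0, 0, 0, 0, -13]

Answer: [0, 0, 0, 0, -13]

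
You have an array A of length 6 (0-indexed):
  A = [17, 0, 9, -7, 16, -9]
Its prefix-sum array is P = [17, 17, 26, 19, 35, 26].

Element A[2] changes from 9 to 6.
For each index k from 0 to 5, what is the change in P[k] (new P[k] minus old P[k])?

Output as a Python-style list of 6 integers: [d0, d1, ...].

Answer: [0, 0, -3, -3, -3, -3]

Derivation:
Element change: A[2] 9 -> 6, delta = -3
For k < 2: P[k] unchanged, delta_P[k] = 0
For k >= 2: P[k] shifts by exactly -3
Delta array: [0, 0, -3, -3, -3, -3]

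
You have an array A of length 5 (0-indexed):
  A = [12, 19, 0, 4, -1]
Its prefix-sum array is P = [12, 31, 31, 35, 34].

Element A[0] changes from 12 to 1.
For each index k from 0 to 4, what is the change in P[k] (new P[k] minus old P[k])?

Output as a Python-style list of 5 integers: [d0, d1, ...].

Element change: A[0] 12 -> 1, delta = -11
For k < 0: P[k] unchanged, delta_P[k] = 0
For k >= 0: P[k] shifts by exactly -11
Delta array: [-11, -11, -11, -11, -11]

Answer: [-11, -11, -11, -11, -11]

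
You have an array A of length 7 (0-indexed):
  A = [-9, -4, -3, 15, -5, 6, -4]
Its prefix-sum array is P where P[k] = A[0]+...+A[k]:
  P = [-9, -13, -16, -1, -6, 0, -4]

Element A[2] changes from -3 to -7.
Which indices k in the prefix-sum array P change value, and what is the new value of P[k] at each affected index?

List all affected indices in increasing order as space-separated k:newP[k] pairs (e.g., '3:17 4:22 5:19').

Answer: 2:-20 3:-5 4:-10 5:-4 6:-8

Derivation:
P[k] = A[0] + ... + A[k]
P[k] includes A[2] iff k >= 2
Affected indices: 2, 3, ..., 6; delta = -4
  P[2]: -16 + -4 = -20
  P[3]: -1 + -4 = -5
  P[4]: -6 + -4 = -10
  P[5]: 0 + -4 = -4
  P[6]: -4 + -4 = -8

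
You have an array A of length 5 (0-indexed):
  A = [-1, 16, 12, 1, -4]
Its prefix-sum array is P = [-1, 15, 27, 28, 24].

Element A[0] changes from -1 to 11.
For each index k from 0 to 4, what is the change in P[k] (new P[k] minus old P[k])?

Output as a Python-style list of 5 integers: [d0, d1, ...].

Element change: A[0] -1 -> 11, delta = 12
For k < 0: P[k] unchanged, delta_P[k] = 0
For k >= 0: P[k] shifts by exactly 12
Delta array: [12, 12, 12, 12, 12]

Answer: [12, 12, 12, 12, 12]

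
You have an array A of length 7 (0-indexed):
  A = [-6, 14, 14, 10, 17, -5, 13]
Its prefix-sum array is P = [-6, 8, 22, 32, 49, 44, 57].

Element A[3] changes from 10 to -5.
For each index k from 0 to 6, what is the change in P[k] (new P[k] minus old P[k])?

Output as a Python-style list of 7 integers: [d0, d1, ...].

Element change: A[3] 10 -> -5, delta = -15
For k < 3: P[k] unchanged, delta_P[k] = 0
For k >= 3: P[k] shifts by exactly -15
Delta array: [0, 0, 0, -15, -15, -15, -15]

Answer: [0, 0, 0, -15, -15, -15, -15]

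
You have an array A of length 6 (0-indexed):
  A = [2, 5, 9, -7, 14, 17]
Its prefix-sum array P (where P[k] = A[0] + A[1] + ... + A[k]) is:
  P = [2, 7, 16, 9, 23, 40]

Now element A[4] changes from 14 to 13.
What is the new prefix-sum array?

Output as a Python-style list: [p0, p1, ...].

Change: A[4] 14 -> 13, delta = -1
P[k] for k < 4: unchanged (A[4] not included)
P[k] for k >= 4: shift by delta = -1
  P[0] = 2 + 0 = 2
  P[1] = 7 + 0 = 7
  P[2] = 16 + 0 = 16
  P[3] = 9 + 0 = 9
  P[4] = 23 + -1 = 22
  P[5] = 40 + -1 = 39

Answer: [2, 7, 16, 9, 22, 39]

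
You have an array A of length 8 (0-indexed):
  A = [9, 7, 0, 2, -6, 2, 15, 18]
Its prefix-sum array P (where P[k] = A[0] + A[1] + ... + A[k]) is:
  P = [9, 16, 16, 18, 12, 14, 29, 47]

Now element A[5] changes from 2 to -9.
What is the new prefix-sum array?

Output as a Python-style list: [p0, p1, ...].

Answer: [9, 16, 16, 18, 12, 3, 18, 36]

Derivation:
Change: A[5] 2 -> -9, delta = -11
P[k] for k < 5: unchanged (A[5] not included)
P[k] for k >= 5: shift by delta = -11
  P[0] = 9 + 0 = 9
  P[1] = 16 + 0 = 16
  P[2] = 16 + 0 = 16
  P[3] = 18 + 0 = 18
  P[4] = 12 + 0 = 12
  P[5] = 14 + -11 = 3
  P[6] = 29 + -11 = 18
  P[7] = 47 + -11 = 36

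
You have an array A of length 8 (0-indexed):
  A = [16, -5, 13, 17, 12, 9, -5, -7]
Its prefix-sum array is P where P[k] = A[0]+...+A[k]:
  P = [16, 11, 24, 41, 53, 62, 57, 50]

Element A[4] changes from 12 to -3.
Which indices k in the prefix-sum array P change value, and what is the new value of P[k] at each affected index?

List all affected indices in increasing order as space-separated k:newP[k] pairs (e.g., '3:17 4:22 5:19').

P[k] = A[0] + ... + A[k]
P[k] includes A[4] iff k >= 4
Affected indices: 4, 5, ..., 7; delta = -15
  P[4]: 53 + -15 = 38
  P[5]: 62 + -15 = 47
  P[6]: 57 + -15 = 42
  P[7]: 50 + -15 = 35

Answer: 4:38 5:47 6:42 7:35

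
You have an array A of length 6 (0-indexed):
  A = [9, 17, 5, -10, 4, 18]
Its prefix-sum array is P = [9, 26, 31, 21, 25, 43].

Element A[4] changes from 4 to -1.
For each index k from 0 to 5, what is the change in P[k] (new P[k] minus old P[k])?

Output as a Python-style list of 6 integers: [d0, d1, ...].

Element change: A[4] 4 -> -1, delta = -5
For k < 4: P[k] unchanged, delta_P[k] = 0
For k >= 4: P[k] shifts by exactly -5
Delta array: [0, 0, 0, 0, -5, -5]

Answer: [0, 0, 0, 0, -5, -5]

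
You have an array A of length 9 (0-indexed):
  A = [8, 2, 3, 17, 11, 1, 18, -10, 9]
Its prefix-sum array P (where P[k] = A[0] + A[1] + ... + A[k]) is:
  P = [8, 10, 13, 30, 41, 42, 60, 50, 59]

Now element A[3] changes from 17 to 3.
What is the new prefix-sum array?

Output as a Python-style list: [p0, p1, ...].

Change: A[3] 17 -> 3, delta = -14
P[k] for k < 3: unchanged (A[3] not included)
P[k] for k >= 3: shift by delta = -14
  P[0] = 8 + 0 = 8
  P[1] = 10 + 0 = 10
  P[2] = 13 + 0 = 13
  P[3] = 30 + -14 = 16
  P[4] = 41 + -14 = 27
  P[5] = 42 + -14 = 28
  P[6] = 60 + -14 = 46
  P[7] = 50 + -14 = 36
  P[8] = 59 + -14 = 45

Answer: [8, 10, 13, 16, 27, 28, 46, 36, 45]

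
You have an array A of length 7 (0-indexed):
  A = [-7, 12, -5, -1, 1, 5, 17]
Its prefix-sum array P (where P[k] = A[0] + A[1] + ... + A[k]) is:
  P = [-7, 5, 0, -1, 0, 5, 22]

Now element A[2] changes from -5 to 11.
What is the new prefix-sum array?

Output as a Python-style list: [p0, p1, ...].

Change: A[2] -5 -> 11, delta = 16
P[k] for k < 2: unchanged (A[2] not included)
P[k] for k >= 2: shift by delta = 16
  P[0] = -7 + 0 = -7
  P[1] = 5 + 0 = 5
  P[2] = 0 + 16 = 16
  P[3] = -1 + 16 = 15
  P[4] = 0 + 16 = 16
  P[5] = 5 + 16 = 21
  P[6] = 22 + 16 = 38

Answer: [-7, 5, 16, 15, 16, 21, 38]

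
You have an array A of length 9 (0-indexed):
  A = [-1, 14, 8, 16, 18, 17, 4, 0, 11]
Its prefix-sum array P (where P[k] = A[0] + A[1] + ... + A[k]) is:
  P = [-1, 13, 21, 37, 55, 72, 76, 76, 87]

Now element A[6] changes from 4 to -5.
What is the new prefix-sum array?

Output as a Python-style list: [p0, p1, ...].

Answer: [-1, 13, 21, 37, 55, 72, 67, 67, 78]

Derivation:
Change: A[6] 4 -> -5, delta = -9
P[k] for k < 6: unchanged (A[6] not included)
P[k] for k >= 6: shift by delta = -9
  P[0] = -1 + 0 = -1
  P[1] = 13 + 0 = 13
  P[2] = 21 + 0 = 21
  P[3] = 37 + 0 = 37
  P[4] = 55 + 0 = 55
  P[5] = 72 + 0 = 72
  P[6] = 76 + -9 = 67
  P[7] = 76 + -9 = 67
  P[8] = 87 + -9 = 78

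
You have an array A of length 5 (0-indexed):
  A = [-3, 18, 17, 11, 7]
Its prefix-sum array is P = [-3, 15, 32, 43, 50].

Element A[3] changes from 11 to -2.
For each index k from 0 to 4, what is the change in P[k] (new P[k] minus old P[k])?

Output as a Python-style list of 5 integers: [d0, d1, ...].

Answer: [0, 0, 0, -13, -13]

Derivation:
Element change: A[3] 11 -> -2, delta = -13
For k < 3: P[k] unchanged, delta_P[k] = 0
For k >= 3: P[k] shifts by exactly -13
Delta array: [0, 0, 0, -13, -13]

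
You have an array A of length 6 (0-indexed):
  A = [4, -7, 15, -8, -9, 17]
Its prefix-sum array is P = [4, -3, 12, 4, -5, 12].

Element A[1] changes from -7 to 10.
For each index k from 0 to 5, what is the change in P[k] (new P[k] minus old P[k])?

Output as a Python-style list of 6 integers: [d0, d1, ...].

Answer: [0, 17, 17, 17, 17, 17]

Derivation:
Element change: A[1] -7 -> 10, delta = 17
For k < 1: P[k] unchanged, delta_P[k] = 0
For k >= 1: P[k] shifts by exactly 17
Delta array: [0, 17, 17, 17, 17, 17]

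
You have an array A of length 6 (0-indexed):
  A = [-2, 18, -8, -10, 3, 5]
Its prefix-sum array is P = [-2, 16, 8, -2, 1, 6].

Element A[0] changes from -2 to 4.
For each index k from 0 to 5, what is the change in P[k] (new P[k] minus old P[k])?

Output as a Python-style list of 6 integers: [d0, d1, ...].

Answer: [6, 6, 6, 6, 6, 6]

Derivation:
Element change: A[0] -2 -> 4, delta = 6
For k < 0: P[k] unchanged, delta_P[k] = 0
For k >= 0: P[k] shifts by exactly 6
Delta array: [6, 6, 6, 6, 6, 6]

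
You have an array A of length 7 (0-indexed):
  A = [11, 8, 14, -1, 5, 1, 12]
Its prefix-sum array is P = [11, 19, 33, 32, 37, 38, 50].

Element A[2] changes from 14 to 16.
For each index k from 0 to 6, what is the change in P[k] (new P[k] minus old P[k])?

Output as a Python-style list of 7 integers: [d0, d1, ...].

Answer: [0, 0, 2, 2, 2, 2, 2]

Derivation:
Element change: A[2] 14 -> 16, delta = 2
For k < 2: P[k] unchanged, delta_P[k] = 0
For k >= 2: P[k] shifts by exactly 2
Delta array: [0, 0, 2, 2, 2, 2, 2]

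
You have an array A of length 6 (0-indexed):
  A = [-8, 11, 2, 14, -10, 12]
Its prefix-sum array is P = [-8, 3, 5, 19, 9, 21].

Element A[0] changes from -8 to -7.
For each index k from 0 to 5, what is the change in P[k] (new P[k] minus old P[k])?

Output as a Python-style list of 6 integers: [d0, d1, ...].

Answer: [1, 1, 1, 1, 1, 1]

Derivation:
Element change: A[0] -8 -> -7, delta = 1
For k < 0: P[k] unchanged, delta_P[k] = 0
For k >= 0: P[k] shifts by exactly 1
Delta array: [1, 1, 1, 1, 1, 1]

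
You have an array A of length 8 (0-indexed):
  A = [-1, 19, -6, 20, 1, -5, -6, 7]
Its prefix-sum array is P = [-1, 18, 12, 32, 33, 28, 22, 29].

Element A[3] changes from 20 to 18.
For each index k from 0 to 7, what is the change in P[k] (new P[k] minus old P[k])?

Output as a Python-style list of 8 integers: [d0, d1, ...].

Element change: A[3] 20 -> 18, delta = -2
For k < 3: P[k] unchanged, delta_P[k] = 0
For k >= 3: P[k] shifts by exactly -2
Delta array: [0, 0, 0, -2, -2, -2, -2, -2]

Answer: [0, 0, 0, -2, -2, -2, -2, -2]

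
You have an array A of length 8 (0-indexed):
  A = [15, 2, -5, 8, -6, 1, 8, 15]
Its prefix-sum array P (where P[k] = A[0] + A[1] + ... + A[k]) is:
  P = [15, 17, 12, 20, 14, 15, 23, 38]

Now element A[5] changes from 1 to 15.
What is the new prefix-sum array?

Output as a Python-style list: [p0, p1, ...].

Change: A[5] 1 -> 15, delta = 14
P[k] for k < 5: unchanged (A[5] not included)
P[k] for k >= 5: shift by delta = 14
  P[0] = 15 + 0 = 15
  P[1] = 17 + 0 = 17
  P[2] = 12 + 0 = 12
  P[3] = 20 + 0 = 20
  P[4] = 14 + 0 = 14
  P[5] = 15 + 14 = 29
  P[6] = 23 + 14 = 37
  P[7] = 38 + 14 = 52

Answer: [15, 17, 12, 20, 14, 29, 37, 52]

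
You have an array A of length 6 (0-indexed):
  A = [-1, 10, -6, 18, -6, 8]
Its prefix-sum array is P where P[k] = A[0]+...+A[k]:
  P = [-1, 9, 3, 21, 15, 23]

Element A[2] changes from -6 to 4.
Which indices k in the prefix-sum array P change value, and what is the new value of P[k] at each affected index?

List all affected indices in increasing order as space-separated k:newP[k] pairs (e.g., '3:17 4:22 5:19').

Answer: 2:13 3:31 4:25 5:33

Derivation:
P[k] = A[0] + ... + A[k]
P[k] includes A[2] iff k >= 2
Affected indices: 2, 3, ..., 5; delta = 10
  P[2]: 3 + 10 = 13
  P[3]: 21 + 10 = 31
  P[4]: 15 + 10 = 25
  P[5]: 23 + 10 = 33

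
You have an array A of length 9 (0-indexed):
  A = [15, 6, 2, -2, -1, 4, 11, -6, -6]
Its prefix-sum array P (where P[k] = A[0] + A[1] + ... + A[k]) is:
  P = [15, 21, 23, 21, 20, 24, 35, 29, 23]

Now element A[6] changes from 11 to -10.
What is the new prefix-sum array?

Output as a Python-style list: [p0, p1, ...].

Answer: [15, 21, 23, 21, 20, 24, 14, 8, 2]

Derivation:
Change: A[6] 11 -> -10, delta = -21
P[k] for k < 6: unchanged (A[6] not included)
P[k] for k >= 6: shift by delta = -21
  P[0] = 15 + 0 = 15
  P[1] = 21 + 0 = 21
  P[2] = 23 + 0 = 23
  P[3] = 21 + 0 = 21
  P[4] = 20 + 0 = 20
  P[5] = 24 + 0 = 24
  P[6] = 35 + -21 = 14
  P[7] = 29 + -21 = 8
  P[8] = 23 + -21 = 2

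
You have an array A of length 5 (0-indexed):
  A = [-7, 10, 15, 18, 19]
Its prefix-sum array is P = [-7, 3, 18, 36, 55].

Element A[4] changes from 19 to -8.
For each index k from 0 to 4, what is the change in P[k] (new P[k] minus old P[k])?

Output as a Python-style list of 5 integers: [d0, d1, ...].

Element change: A[4] 19 -> -8, delta = -27
For k < 4: P[k] unchanged, delta_P[k] = 0
For k >= 4: P[k] shifts by exactly -27
Delta array: [0, 0, 0, 0, -27]

Answer: [0, 0, 0, 0, -27]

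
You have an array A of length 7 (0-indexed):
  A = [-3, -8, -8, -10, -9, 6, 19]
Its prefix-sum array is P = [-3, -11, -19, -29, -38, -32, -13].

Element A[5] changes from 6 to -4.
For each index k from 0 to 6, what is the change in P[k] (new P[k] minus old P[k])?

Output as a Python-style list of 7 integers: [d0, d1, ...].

Element change: A[5] 6 -> -4, delta = -10
For k < 5: P[k] unchanged, delta_P[k] = 0
For k >= 5: P[k] shifts by exactly -10
Delta array: [0, 0, 0, 0, 0, -10, -10]

Answer: [0, 0, 0, 0, 0, -10, -10]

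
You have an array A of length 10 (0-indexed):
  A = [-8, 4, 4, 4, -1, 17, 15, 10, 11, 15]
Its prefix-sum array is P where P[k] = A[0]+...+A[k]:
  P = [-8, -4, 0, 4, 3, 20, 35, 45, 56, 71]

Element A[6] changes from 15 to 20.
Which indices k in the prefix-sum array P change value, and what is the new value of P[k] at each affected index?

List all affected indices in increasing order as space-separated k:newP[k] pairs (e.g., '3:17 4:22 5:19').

P[k] = A[0] + ... + A[k]
P[k] includes A[6] iff k >= 6
Affected indices: 6, 7, ..., 9; delta = 5
  P[6]: 35 + 5 = 40
  P[7]: 45 + 5 = 50
  P[8]: 56 + 5 = 61
  P[9]: 71 + 5 = 76

Answer: 6:40 7:50 8:61 9:76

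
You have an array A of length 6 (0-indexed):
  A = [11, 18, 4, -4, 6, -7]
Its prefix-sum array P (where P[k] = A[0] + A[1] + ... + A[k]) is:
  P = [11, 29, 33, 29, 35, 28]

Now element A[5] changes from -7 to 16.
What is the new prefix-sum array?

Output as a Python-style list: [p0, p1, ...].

Change: A[5] -7 -> 16, delta = 23
P[k] for k < 5: unchanged (A[5] not included)
P[k] for k >= 5: shift by delta = 23
  P[0] = 11 + 0 = 11
  P[1] = 29 + 0 = 29
  P[2] = 33 + 0 = 33
  P[3] = 29 + 0 = 29
  P[4] = 35 + 0 = 35
  P[5] = 28 + 23 = 51

Answer: [11, 29, 33, 29, 35, 51]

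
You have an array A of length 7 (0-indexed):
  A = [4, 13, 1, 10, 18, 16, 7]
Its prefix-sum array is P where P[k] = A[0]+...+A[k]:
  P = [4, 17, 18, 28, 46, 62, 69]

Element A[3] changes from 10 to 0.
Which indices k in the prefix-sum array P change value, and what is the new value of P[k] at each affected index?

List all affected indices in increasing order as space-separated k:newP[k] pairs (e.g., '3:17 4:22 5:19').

Answer: 3:18 4:36 5:52 6:59

Derivation:
P[k] = A[0] + ... + A[k]
P[k] includes A[3] iff k >= 3
Affected indices: 3, 4, ..., 6; delta = -10
  P[3]: 28 + -10 = 18
  P[4]: 46 + -10 = 36
  P[5]: 62 + -10 = 52
  P[6]: 69 + -10 = 59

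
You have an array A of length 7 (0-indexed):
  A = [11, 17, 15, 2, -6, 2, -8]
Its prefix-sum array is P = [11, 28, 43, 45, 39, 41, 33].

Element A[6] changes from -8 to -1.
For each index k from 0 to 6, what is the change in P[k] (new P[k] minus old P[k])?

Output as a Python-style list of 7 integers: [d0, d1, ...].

Element change: A[6] -8 -> -1, delta = 7
For k < 6: P[k] unchanged, delta_P[k] = 0
For k >= 6: P[k] shifts by exactly 7
Delta array: [0, 0, 0, 0, 0, 0, 7]

Answer: [0, 0, 0, 0, 0, 0, 7]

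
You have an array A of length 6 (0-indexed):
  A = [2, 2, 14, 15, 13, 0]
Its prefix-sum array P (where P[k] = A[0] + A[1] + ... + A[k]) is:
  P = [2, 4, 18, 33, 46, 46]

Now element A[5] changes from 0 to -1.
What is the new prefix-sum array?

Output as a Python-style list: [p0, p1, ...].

Change: A[5] 0 -> -1, delta = -1
P[k] for k < 5: unchanged (A[5] not included)
P[k] for k >= 5: shift by delta = -1
  P[0] = 2 + 0 = 2
  P[1] = 4 + 0 = 4
  P[2] = 18 + 0 = 18
  P[3] = 33 + 0 = 33
  P[4] = 46 + 0 = 46
  P[5] = 46 + -1 = 45

Answer: [2, 4, 18, 33, 46, 45]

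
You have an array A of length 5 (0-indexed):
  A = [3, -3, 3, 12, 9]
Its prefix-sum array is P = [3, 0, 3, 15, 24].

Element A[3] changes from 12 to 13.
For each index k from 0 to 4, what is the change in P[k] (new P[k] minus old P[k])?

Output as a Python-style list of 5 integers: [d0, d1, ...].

Element change: A[3] 12 -> 13, delta = 1
For k < 3: P[k] unchanged, delta_P[k] = 0
For k >= 3: P[k] shifts by exactly 1
Delta array: [0, 0, 0, 1, 1]

Answer: [0, 0, 0, 1, 1]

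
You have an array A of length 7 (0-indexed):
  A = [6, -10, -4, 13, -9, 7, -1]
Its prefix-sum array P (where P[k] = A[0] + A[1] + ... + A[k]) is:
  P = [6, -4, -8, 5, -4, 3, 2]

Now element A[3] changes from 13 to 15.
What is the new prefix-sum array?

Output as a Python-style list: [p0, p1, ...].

Answer: [6, -4, -8, 7, -2, 5, 4]

Derivation:
Change: A[3] 13 -> 15, delta = 2
P[k] for k < 3: unchanged (A[3] not included)
P[k] for k >= 3: shift by delta = 2
  P[0] = 6 + 0 = 6
  P[1] = -4 + 0 = -4
  P[2] = -8 + 0 = -8
  P[3] = 5 + 2 = 7
  P[4] = -4 + 2 = -2
  P[5] = 3 + 2 = 5
  P[6] = 2 + 2 = 4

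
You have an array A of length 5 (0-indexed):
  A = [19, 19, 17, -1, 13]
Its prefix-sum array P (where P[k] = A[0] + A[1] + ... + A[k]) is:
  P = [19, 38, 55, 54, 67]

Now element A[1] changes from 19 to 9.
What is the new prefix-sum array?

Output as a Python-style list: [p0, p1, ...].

Change: A[1] 19 -> 9, delta = -10
P[k] for k < 1: unchanged (A[1] not included)
P[k] for k >= 1: shift by delta = -10
  P[0] = 19 + 0 = 19
  P[1] = 38 + -10 = 28
  P[2] = 55 + -10 = 45
  P[3] = 54 + -10 = 44
  P[4] = 67 + -10 = 57

Answer: [19, 28, 45, 44, 57]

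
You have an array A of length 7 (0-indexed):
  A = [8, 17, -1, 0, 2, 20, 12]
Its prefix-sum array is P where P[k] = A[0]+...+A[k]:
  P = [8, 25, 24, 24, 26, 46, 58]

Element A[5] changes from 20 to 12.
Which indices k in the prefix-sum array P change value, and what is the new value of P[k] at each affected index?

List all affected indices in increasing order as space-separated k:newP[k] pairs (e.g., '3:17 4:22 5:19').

Answer: 5:38 6:50

Derivation:
P[k] = A[0] + ... + A[k]
P[k] includes A[5] iff k >= 5
Affected indices: 5, 6, ..., 6; delta = -8
  P[5]: 46 + -8 = 38
  P[6]: 58 + -8 = 50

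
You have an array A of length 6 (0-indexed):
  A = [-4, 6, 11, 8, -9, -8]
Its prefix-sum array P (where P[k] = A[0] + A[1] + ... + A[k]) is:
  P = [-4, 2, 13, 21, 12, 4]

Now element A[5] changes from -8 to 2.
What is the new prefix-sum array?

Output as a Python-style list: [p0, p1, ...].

Answer: [-4, 2, 13, 21, 12, 14]

Derivation:
Change: A[5] -8 -> 2, delta = 10
P[k] for k < 5: unchanged (A[5] not included)
P[k] for k >= 5: shift by delta = 10
  P[0] = -4 + 0 = -4
  P[1] = 2 + 0 = 2
  P[2] = 13 + 0 = 13
  P[3] = 21 + 0 = 21
  P[4] = 12 + 0 = 12
  P[5] = 4 + 10 = 14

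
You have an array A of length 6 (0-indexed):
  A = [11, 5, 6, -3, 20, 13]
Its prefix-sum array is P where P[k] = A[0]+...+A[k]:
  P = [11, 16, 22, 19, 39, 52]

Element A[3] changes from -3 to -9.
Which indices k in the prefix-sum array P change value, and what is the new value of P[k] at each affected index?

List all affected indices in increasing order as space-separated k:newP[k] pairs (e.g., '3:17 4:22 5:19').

P[k] = A[0] + ... + A[k]
P[k] includes A[3] iff k >= 3
Affected indices: 3, 4, ..., 5; delta = -6
  P[3]: 19 + -6 = 13
  P[4]: 39 + -6 = 33
  P[5]: 52 + -6 = 46

Answer: 3:13 4:33 5:46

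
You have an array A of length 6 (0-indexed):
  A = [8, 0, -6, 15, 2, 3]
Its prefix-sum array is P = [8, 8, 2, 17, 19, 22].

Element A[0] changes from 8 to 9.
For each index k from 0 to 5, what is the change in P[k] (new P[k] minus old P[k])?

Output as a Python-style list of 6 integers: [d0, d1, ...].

Element change: A[0] 8 -> 9, delta = 1
For k < 0: P[k] unchanged, delta_P[k] = 0
For k >= 0: P[k] shifts by exactly 1
Delta array: [1, 1, 1, 1, 1, 1]

Answer: [1, 1, 1, 1, 1, 1]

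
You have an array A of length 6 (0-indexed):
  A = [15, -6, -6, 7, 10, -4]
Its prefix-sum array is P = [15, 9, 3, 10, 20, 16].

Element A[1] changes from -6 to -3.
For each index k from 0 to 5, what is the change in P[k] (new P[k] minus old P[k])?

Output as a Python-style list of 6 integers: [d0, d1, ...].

Element change: A[1] -6 -> -3, delta = 3
For k < 1: P[k] unchanged, delta_P[k] = 0
For k >= 1: P[k] shifts by exactly 3
Delta array: [0, 3, 3, 3, 3, 3]

Answer: [0, 3, 3, 3, 3, 3]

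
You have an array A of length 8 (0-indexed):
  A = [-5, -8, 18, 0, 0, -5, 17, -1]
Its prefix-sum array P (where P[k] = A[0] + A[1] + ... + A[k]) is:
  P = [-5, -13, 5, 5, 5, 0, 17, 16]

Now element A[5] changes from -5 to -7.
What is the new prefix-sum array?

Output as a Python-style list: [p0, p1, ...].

Change: A[5] -5 -> -7, delta = -2
P[k] for k < 5: unchanged (A[5] not included)
P[k] for k >= 5: shift by delta = -2
  P[0] = -5 + 0 = -5
  P[1] = -13 + 0 = -13
  P[2] = 5 + 0 = 5
  P[3] = 5 + 0 = 5
  P[4] = 5 + 0 = 5
  P[5] = 0 + -2 = -2
  P[6] = 17 + -2 = 15
  P[7] = 16 + -2 = 14

Answer: [-5, -13, 5, 5, 5, -2, 15, 14]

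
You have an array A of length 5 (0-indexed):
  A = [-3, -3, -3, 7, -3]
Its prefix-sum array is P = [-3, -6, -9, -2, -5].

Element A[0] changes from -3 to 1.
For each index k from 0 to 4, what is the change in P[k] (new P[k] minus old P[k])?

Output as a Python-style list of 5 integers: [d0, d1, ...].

Answer: [4, 4, 4, 4, 4]

Derivation:
Element change: A[0] -3 -> 1, delta = 4
For k < 0: P[k] unchanged, delta_P[k] = 0
For k >= 0: P[k] shifts by exactly 4
Delta array: [4, 4, 4, 4, 4]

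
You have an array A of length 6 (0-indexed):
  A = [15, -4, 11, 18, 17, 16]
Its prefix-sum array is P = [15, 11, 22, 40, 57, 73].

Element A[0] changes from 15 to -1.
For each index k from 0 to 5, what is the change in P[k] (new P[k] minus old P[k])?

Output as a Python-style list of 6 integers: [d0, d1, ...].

Answer: [-16, -16, -16, -16, -16, -16]

Derivation:
Element change: A[0] 15 -> -1, delta = -16
For k < 0: P[k] unchanged, delta_P[k] = 0
For k >= 0: P[k] shifts by exactly -16
Delta array: [-16, -16, -16, -16, -16, -16]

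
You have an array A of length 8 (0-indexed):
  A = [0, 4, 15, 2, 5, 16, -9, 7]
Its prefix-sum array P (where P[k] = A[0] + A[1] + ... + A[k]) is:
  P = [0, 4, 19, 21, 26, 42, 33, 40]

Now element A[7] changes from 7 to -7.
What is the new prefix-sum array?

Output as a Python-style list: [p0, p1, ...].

Answer: [0, 4, 19, 21, 26, 42, 33, 26]

Derivation:
Change: A[7] 7 -> -7, delta = -14
P[k] for k < 7: unchanged (A[7] not included)
P[k] for k >= 7: shift by delta = -14
  P[0] = 0 + 0 = 0
  P[1] = 4 + 0 = 4
  P[2] = 19 + 0 = 19
  P[3] = 21 + 0 = 21
  P[4] = 26 + 0 = 26
  P[5] = 42 + 0 = 42
  P[6] = 33 + 0 = 33
  P[7] = 40 + -14 = 26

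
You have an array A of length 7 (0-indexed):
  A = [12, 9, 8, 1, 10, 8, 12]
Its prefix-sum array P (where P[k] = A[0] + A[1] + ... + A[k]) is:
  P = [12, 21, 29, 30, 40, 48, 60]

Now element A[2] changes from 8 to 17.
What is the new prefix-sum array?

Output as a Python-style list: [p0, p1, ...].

Change: A[2] 8 -> 17, delta = 9
P[k] for k < 2: unchanged (A[2] not included)
P[k] for k >= 2: shift by delta = 9
  P[0] = 12 + 0 = 12
  P[1] = 21 + 0 = 21
  P[2] = 29 + 9 = 38
  P[3] = 30 + 9 = 39
  P[4] = 40 + 9 = 49
  P[5] = 48 + 9 = 57
  P[6] = 60 + 9 = 69

Answer: [12, 21, 38, 39, 49, 57, 69]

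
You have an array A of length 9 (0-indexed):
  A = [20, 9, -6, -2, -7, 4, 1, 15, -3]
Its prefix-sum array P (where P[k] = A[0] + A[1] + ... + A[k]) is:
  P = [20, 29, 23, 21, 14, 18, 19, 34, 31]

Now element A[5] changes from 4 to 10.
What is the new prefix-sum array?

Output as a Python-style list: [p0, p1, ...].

Answer: [20, 29, 23, 21, 14, 24, 25, 40, 37]

Derivation:
Change: A[5] 4 -> 10, delta = 6
P[k] for k < 5: unchanged (A[5] not included)
P[k] for k >= 5: shift by delta = 6
  P[0] = 20 + 0 = 20
  P[1] = 29 + 0 = 29
  P[2] = 23 + 0 = 23
  P[3] = 21 + 0 = 21
  P[4] = 14 + 0 = 14
  P[5] = 18 + 6 = 24
  P[6] = 19 + 6 = 25
  P[7] = 34 + 6 = 40
  P[8] = 31 + 6 = 37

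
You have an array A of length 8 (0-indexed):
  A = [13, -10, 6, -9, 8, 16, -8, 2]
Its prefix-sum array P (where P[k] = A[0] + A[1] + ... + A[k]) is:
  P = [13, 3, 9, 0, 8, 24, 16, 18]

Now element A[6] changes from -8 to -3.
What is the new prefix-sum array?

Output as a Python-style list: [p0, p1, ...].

Change: A[6] -8 -> -3, delta = 5
P[k] for k < 6: unchanged (A[6] not included)
P[k] for k >= 6: shift by delta = 5
  P[0] = 13 + 0 = 13
  P[1] = 3 + 0 = 3
  P[2] = 9 + 0 = 9
  P[3] = 0 + 0 = 0
  P[4] = 8 + 0 = 8
  P[5] = 24 + 0 = 24
  P[6] = 16 + 5 = 21
  P[7] = 18 + 5 = 23

Answer: [13, 3, 9, 0, 8, 24, 21, 23]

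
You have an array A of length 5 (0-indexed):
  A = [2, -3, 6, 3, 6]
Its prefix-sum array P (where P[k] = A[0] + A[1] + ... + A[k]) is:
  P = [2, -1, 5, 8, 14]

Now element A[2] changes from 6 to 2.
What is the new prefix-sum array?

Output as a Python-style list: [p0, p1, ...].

Answer: [2, -1, 1, 4, 10]

Derivation:
Change: A[2] 6 -> 2, delta = -4
P[k] for k < 2: unchanged (A[2] not included)
P[k] for k >= 2: shift by delta = -4
  P[0] = 2 + 0 = 2
  P[1] = -1 + 0 = -1
  P[2] = 5 + -4 = 1
  P[3] = 8 + -4 = 4
  P[4] = 14 + -4 = 10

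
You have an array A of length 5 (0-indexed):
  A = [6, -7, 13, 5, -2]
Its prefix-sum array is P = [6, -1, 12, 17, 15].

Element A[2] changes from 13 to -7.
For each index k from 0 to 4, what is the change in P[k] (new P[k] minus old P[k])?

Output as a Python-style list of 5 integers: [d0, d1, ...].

Answer: [0, 0, -20, -20, -20]

Derivation:
Element change: A[2] 13 -> -7, delta = -20
For k < 2: P[k] unchanged, delta_P[k] = 0
For k >= 2: P[k] shifts by exactly -20
Delta array: [0, 0, -20, -20, -20]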